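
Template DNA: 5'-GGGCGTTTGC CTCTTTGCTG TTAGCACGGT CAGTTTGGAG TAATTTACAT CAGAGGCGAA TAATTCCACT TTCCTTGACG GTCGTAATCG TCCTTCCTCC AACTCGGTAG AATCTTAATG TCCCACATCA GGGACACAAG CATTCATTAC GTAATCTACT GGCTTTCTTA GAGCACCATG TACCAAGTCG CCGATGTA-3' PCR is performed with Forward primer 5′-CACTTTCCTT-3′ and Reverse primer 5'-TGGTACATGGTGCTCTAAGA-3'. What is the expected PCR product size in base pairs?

119 bp

Scanning the template, CACTTTCCTT occurs at positions 67–76; this primer anneals to the bottom strand there with its 3' end pointing downstream.
Reverse complement of the reverse primer: TCTTAGAGCACCATGTACCA. This occurs on the top strand at positions 166–185.
Product length = (reverse-primer end) − (forward-primer start) + 1 = 185 − 67 + 1 = 119 bp.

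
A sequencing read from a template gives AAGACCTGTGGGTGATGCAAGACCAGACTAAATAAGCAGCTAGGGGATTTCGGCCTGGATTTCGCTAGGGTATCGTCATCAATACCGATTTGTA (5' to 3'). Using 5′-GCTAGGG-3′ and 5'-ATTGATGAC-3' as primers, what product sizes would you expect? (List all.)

The forward primer GCTAGGG matches the top strand at positions 39–45, 64–70.
The reverse primer's reverse complement is GTCATCAAT, matching at positions 75–83.
Each forward site pairs with the reverse site to give a product ending at position 83: sizes 45, 20 bp.

45 bp, 20 bp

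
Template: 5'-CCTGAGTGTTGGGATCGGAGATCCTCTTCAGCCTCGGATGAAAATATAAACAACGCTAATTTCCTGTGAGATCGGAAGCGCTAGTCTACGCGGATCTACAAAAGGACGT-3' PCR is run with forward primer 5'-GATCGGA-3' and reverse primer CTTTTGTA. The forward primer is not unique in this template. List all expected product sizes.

The forward primer GATCGGA matches the top strand at positions 13–19, 70–76.
The reverse primer's reverse complement is TACAAAAG, matching at positions 97–104.
Each forward site pairs with the reverse site to give a product ending at position 104: sizes 92, 35 bp.

92 bp, 35 bp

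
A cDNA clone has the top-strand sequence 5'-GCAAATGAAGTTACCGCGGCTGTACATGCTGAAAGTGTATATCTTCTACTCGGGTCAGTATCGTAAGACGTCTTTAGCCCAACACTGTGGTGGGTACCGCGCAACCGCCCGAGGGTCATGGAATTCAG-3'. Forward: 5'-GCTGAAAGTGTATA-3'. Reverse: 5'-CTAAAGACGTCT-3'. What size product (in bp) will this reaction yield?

50 bp

The forward primer matches the template at positions 28–41.
Taking the reverse complement of CTAAAGACGTCT gives AGACGTCTTTAG, found at positions 66–77 on the template; the primer anneals here to the top strand with its 3' end pointing upstream.
Amplicon spans positions 28–77: 50 bp.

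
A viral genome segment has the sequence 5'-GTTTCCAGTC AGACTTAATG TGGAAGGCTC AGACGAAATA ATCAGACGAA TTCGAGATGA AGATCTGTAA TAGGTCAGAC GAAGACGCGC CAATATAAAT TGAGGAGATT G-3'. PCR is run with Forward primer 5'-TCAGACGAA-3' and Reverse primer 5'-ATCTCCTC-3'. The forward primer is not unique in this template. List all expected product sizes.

The forward primer TCAGACGAA matches the top strand at positions 29–37, 42–50, 75–83.
The reverse primer's reverse complement is GAGGAGAT, matching at positions 102–109.
Each forward site pairs with the reverse site to give a product ending at position 109: sizes 81, 68, 35 bp.

81 bp, 68 bp, 35 bp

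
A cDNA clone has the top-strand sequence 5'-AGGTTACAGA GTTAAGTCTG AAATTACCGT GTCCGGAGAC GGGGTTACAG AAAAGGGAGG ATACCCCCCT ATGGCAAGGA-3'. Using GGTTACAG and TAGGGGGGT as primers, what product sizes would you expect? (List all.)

70 bp, 29 bp

The forward primer GGTTACAG matches the top strand at positions 2–9, 43–50.
The reverse primer's reverse complement is ACCCCCCTA, matching at positions 63–71.
Each forward site pairs with the reverse site to give a product ending at position 71: sizes 70, 29 bp.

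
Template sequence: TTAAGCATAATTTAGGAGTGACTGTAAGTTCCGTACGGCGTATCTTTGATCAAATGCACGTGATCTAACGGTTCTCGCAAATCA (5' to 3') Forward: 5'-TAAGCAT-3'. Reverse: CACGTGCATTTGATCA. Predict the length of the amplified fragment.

61 bp

The forward primer matches the template at positions 2–8.
Taking the reverse complement of CACGTGCATTTGATCA gives TGATCAAATGCACGTG, found at positions 47–62 on the template; the primer anneals here to the top strand with its 3' end pointing upstream.
Product length = (reverse-primer end) − (forward-primer start) + 1 = 62 − 2 + 1 = 61 bp.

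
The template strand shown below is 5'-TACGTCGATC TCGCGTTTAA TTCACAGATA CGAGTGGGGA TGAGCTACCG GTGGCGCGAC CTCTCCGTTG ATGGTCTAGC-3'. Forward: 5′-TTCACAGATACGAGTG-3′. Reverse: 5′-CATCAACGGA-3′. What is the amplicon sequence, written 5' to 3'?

The forward primer matches the template at positions 21–36.
Reverse complement of the reverse primer: TCCGTTGATG. This occurs on the top strand at positions 64–73.
The product is the template from position 21 through 73 (53 bp).

5'-TTCACAGATACGAGTGGGGATGAGCTACCGGTGGCGCGACCTCTCCGTTGATG-3'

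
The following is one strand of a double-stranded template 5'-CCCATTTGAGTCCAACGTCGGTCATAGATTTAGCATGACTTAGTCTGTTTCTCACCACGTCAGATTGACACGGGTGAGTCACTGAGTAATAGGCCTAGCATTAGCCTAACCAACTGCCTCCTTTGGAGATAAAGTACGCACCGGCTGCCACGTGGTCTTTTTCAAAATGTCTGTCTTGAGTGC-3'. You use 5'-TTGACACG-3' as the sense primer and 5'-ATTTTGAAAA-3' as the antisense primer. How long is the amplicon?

104 bp

The forward primer matches the template at positions 65–72.
The reverse primer's reverse complement is TTTTCAAAAT, which matches the template at positions 159–168.
The product runs from position 65 to position 168, so its length is 168 − 65 + 1 = 104 bp.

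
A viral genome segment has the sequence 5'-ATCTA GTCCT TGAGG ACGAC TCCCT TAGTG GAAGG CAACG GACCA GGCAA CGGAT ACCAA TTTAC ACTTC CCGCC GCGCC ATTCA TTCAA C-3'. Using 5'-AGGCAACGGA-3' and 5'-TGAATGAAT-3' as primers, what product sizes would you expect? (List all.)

57 bp, 45 bp

The forward primer AGGCAACGGA matches the top strand at positions 33–42, 45–54.
The reverse primer's reverse complement is ATTCATTCA, matching at positions 81–89.
Each forward site pairs with the reverse site to give a product ending at position 89: sizes 57, 45 bp.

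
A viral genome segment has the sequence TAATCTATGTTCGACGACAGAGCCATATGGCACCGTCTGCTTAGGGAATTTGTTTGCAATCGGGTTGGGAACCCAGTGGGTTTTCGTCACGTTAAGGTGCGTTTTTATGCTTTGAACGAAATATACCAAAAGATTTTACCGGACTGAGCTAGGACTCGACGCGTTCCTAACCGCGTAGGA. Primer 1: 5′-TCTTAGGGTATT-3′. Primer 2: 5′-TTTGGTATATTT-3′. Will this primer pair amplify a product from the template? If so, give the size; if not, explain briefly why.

Primer 1 (TCTTAGGGTATT) does not match the top strand, and its reverse complement AATACCCTAAGA does not match either.
With no annealing site for primer 1, no amplification occurs.

No product — primer 1 has no binding site in the template.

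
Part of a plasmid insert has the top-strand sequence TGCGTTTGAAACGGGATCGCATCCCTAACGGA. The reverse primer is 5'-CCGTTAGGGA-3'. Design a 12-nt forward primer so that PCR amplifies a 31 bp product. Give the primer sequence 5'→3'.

5'-TGCGTTTGAAAC-3'

The reverse primer's reverse complement TCCCTAACGG matches the template at positions 22–31, so the product ends at position 31.
A 31 bp product then starts at position 31 − 31 + 1 = 1.
The forward primer is identical to the top strand there: TGCGTTTGAAAC.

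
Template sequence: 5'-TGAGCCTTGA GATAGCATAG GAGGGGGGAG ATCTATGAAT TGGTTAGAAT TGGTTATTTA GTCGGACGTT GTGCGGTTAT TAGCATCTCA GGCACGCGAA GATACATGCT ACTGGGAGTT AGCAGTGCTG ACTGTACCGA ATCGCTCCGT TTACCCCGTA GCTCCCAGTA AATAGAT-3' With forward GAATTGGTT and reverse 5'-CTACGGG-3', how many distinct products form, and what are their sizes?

The forward primer GAATTGGTT matches the top strand at positions 37–45, 47–55.
The reverse primer's reverse complement is CCCGTAG, matching at positions 155–161.
Each forward site pairs with the reverse site to give a product ending at position 161: sizes 125, 115 bp.

Two products: 125 bp, 115 bp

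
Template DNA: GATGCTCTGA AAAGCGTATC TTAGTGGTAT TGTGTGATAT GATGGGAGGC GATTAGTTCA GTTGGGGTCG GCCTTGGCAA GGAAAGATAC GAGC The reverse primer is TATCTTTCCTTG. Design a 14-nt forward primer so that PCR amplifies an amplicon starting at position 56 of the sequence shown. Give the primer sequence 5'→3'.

5'-GTTCAGTTGGGGTC-3'

The reverse primer's reverse complement CAAGGAAAGATA matches the template at positions 78–89; the product starts at position 56.
The forward primer is identical to the top strand over positions 56–69: GTTCAGTTGGGGTC.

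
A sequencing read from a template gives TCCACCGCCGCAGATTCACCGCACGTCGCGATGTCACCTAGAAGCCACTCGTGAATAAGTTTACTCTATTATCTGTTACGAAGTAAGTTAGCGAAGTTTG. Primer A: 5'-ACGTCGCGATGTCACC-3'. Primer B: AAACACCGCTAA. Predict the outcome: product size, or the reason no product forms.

No product — primer B has no binding site in the template.

Primer B (AAACACCGCTAA) does not match the top strand, and its reverse complement TTAGCGGTGTTT does not match either.
With no annealing site for primer B, no amplification occurs.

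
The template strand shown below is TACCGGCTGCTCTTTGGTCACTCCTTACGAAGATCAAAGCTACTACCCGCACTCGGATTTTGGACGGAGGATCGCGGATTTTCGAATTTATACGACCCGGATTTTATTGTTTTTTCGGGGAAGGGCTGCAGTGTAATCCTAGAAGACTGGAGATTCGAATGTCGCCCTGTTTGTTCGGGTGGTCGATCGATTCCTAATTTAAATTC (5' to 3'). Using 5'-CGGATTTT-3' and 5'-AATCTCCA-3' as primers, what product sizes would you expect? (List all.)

The forward primer CGGATTTT matches the top strand at positions 54–61, 75–82, 98–105.
The reverse primer's reverse complement is TGGAGATT, matching at positions 148–155.
Each forward site pairs with the reverse site to give a product ending at position 155: sizes 102, 81, 58 bp.

102 bp, 81 bp, 58 bp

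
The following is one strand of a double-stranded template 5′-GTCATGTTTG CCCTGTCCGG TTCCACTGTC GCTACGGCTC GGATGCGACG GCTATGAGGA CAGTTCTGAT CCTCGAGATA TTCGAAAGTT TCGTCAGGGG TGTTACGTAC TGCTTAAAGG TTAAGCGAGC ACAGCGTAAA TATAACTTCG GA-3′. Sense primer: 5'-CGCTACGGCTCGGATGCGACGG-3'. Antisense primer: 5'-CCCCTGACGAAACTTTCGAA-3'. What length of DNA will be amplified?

71 bp

The forward primer matches the template at positions 30–51.
Taking the reverse complement of CCCCTGACGAAACTTTCGAA gives TTCGAAAGTTTCGTCAGGGG, found at positions 81–100 on the template; the primer anneals here to the top strand with its 3' end pointing upstream.
Product length = (reverse-primer end) − (forward-primer start) + 1 = 100 − 30 + 1 = 71 bp.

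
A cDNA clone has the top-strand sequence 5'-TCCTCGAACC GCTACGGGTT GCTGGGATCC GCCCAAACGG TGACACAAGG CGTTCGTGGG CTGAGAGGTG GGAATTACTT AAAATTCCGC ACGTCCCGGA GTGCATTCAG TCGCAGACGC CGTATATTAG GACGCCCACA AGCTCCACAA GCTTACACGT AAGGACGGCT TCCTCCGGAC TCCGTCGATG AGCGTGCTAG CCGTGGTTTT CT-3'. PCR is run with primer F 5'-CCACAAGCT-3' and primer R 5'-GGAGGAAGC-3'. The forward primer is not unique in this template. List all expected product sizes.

41 bp, 32 bp

The forward primer CCACAAGCT matches the top strand at positions 136–144, 145–153.
The reverse primer's reverse complement is GCTTCCTCC, matching at positions 168–176.
Each forward site pairs with the reverse site to give a product ending at position 176: sizes 41, 32 bp.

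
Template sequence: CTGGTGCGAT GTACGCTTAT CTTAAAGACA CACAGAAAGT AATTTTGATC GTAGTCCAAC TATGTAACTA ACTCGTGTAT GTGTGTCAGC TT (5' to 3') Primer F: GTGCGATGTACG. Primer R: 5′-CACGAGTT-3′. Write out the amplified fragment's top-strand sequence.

5'-GTGCGATGTACGCTTATCTTAAAGACACACAGAAAGTAATTTTGATCGTAGTCCAACTATGTAACTAACTCGTG-3'

Forward primer GTGCGATGTACG is found on the top strand at positions 4–15.
The reverse primer's reverse complement is AACTCGTG, which matches the template at positions 70–77.
The product is the template from position 4 through 77 (74 bp).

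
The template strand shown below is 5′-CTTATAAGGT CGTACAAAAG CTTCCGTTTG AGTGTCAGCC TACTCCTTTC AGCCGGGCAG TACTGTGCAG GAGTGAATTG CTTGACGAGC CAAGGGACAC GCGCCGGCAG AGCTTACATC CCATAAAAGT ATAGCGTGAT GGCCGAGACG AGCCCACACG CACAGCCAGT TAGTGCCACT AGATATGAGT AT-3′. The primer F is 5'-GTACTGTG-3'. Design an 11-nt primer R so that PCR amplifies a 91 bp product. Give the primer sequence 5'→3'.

5'-CGTCTCGGCCA-3'

The forward primer binds at positions 60–67, so a 91 bp product ends at position 60 + 91 − 1 = 150.
The reverse primer anneals to the top strand over positions 140–150, i.e. to TGGCCGAGACG.
Its sequence written 5'→3' is the reverse complement: CGTCTCGGCCA.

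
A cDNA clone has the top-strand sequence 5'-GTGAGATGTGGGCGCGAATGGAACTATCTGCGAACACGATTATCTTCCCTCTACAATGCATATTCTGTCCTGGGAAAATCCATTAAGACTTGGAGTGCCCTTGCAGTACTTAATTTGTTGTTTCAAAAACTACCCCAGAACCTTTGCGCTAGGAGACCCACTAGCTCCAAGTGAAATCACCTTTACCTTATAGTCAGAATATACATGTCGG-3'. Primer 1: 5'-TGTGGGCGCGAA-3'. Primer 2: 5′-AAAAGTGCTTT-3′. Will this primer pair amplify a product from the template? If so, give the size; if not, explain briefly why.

No product — primer 2 has no binding site in the template.

Primer 2 (AAAAGTGCTTT) does not match the top strand, and its reverse complement AAAGCACTTTT does not match either.
With no annealing site for primer 2, no amplification occurs.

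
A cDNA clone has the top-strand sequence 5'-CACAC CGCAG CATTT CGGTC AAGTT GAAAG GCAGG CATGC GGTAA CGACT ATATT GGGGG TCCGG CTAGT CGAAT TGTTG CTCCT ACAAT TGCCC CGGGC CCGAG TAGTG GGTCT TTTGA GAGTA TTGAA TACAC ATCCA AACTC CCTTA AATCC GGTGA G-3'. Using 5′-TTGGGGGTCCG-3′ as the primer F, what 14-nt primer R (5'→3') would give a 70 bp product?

The forward primer binds at positions 54–64, so a 70 bp product ends at position 54 + 70 − 1 = 123.
The reverse primer anneals to the top strand over positions 110–123, i.e. to GGGTCTTTTGAGAG.
Its sequence written 5'→3' is the reverse complement: CTCTCAAAAGACCC.

5'-CTCTCAAAAGACCC-3'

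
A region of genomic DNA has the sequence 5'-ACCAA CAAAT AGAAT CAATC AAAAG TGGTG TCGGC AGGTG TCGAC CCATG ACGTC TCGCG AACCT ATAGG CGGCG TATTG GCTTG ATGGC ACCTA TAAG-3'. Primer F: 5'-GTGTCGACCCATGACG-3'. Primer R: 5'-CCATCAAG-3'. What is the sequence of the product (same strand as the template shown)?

The forward primer matches the template at positions 38–53.
Taking the reverse complement of CCATCAAG gives CTTGATGG, found at positions 82–89 on the template; the primer anneals here to the top strand with its 3' end pointing upstream.
The product is the template from position 38 through 89 (52 bp).

5'-GTGTCGACCCATGACGTCTCGCGAACCTATAGGCGGCGTATTGGCTTGATGG-3'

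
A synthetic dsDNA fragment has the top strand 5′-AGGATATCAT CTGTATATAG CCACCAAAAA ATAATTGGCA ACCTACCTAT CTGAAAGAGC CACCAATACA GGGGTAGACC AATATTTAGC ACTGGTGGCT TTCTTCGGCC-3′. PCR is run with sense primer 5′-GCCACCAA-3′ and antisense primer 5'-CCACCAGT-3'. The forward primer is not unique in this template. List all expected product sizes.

79 bp, 40 bp

The forward primer GCCACCAA matches the top strand at positions 20–27, 59–66.
The reverse primer's reverse complement is ACTGGTGG, matching at positions 91–98.
Each forward site pairs with the reverse site to give a product ending at position 98: sizes 79, 40 bp.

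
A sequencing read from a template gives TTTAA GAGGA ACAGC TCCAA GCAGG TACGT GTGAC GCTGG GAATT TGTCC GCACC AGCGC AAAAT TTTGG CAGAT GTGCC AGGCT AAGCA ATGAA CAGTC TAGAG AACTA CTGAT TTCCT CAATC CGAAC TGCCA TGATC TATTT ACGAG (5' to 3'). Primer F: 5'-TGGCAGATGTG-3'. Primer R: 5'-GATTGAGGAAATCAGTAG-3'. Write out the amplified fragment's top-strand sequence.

5'-TGGCAGATGTGCCAGGCTAAGCAATGAACAGTCTAGAGAACTACTGATTTCCTCAATC-3'

The forward primer matches the template at positions 68–78.
The reverse primer's reverse complement is CTACTGATTTCCTCAATC, which matches the template at positions 108–125.
The product is the template from position 68 through 125 (58 bp).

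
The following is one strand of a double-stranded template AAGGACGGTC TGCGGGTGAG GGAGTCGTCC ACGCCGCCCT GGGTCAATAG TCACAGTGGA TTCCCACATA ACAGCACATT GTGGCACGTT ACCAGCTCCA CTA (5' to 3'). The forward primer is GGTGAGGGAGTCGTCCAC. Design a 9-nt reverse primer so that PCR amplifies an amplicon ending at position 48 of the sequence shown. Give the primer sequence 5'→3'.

The forward primer binds at positions 15–32; the product's 3' end on the top strand is position 48.
The reverse primer anneals to the top strand over positions 40–48, i.e. to TGGGTCAAT.
Its sequence written 5'→3' is the reverse complement: ATTGACCCA.

5'-ATTGACCCA-3'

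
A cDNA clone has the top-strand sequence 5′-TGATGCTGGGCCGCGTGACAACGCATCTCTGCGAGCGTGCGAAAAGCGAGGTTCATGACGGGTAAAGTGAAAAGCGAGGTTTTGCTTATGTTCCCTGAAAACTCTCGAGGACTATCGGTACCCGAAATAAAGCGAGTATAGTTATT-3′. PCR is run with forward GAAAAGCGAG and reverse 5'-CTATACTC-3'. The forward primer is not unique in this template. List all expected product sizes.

101 bp, 73 bp

The forward primer GAAAAGCGAG matches the top strand at positions 41–50, 69–78.
The reverse primer's reverse complement is GAGTATAG, matching at positions 134–141.
Each forward site pairs with the reverse site to give a product ending at position 141: sizes 101, 73 bp.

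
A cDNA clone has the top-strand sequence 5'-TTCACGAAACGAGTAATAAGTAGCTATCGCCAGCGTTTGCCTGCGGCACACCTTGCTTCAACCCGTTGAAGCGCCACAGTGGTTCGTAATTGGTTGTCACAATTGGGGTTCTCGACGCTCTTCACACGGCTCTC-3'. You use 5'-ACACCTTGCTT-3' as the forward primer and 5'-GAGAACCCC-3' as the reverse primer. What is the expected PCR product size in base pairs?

Scanning the template, ACACCTTGCTT occurs at positions 48–58; this primer anneals to the bottom strand there with its 3' end pointing downstream.
The reverse primer's reverse complement is GGGGTTCTC, which matches the template at positions 105–113.
Product length = (reverse-primer end) − (forward-primer start) + 1 = 113 − 48 + 1 = 66 bp.

66 bp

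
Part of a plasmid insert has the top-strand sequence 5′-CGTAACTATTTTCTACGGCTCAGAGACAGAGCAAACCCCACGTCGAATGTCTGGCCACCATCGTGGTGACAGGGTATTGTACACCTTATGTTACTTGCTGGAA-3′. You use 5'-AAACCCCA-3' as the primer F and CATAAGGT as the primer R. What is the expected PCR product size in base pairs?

58 bp

Forward primer AAACCCCA is found on the top strand at positions 33–40.
Reverse complement of the reverse primer: ACCTTATG. This occurs on the top strand at positions 83–90.
The product runs from position 33 to position 90, so its length is 90 − 33 + 1 = 58 bp.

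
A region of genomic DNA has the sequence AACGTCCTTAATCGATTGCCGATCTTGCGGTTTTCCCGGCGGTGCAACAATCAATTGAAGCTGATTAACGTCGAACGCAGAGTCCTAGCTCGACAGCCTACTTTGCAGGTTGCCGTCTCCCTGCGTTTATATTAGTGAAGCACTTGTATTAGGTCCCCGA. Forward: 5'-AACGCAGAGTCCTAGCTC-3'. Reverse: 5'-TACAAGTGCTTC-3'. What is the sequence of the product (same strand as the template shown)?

5'-AACGCAGAGTCCTAGCTCGACAGCCTACTTTGCAGGTTGCCGTCTCCCTGCGTTTATATTAGTGAAGCACTTGTA-3'

Forward primer AACGCAGAGTCCTAGCTC is found on the top strand at positions 74–91.
The reverse primer's reverse complement is GAAGCACTTGTA, which matches the template at positions 137–148.
The product is the template from position 74 through 148 (75 bp).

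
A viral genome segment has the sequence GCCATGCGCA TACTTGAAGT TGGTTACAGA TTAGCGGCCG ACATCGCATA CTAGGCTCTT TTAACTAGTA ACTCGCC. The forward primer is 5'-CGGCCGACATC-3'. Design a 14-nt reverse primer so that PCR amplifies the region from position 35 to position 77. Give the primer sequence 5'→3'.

The product's 3' end on the top strand is position 77.
The reverse primer anneals to the top strand over positions 64–77, i.e. to ACTAGTAACTCGCC.
Its sequence written 5'→3' is the reverse complement: GGCGAGTTACTAGT.

5'-GGCGAGTTACTAGT-3'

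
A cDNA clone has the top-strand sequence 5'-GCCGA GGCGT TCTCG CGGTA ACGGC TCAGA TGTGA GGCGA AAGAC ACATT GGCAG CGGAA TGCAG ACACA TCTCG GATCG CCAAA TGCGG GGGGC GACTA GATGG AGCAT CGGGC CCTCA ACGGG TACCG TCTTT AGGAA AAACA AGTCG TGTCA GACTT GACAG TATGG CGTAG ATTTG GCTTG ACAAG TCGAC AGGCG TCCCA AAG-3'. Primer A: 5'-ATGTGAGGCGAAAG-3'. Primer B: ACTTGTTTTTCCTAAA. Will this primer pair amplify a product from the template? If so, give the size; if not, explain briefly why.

Primer A (ATGTGAGGCGAAAG) matches the top strand at positions 30–43; it acts as a forward primer.
Primer B's reverse complement is TTTAGGAAAAACAAGT, matching the top strand at positions 133–148; it acts as a reverse primer.
The 3' ends face each other across positions 30–148, giving a 119 bp product.

Yes — a 119 bp product.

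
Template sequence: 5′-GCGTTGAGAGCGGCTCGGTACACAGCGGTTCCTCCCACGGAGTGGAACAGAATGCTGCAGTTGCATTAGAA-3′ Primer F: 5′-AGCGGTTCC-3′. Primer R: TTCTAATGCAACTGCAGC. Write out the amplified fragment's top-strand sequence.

Forward primer AGCGGTTCC is found on the top strand at positions 24–32.
The reverse primer's reverse complement is GCTGCAGTTGCATTAGAA, which matches the template at positions 54–71.
The product is the template from position 24 through 71 (48 bp).

5'-AGCGGTTCCTCCCACGGAGTGGAACAGAATGCTGCAGTTGCATTAGAA-3'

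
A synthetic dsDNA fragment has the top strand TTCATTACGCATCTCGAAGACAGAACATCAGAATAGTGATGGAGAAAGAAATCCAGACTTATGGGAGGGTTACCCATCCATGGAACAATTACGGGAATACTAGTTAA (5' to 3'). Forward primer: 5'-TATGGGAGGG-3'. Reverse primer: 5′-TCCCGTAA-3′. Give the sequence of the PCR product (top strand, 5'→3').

5'-TATGGGAGGGTTACCCATCCATGGAACAATTACGGGA-3'

Forward primer TATGGGAGGG is found on the top strand at positions 60–69.
Taking the reverse complement of TCCCGTAA gives TTACGGGA, found at positions 89–96 on the template; the primer anneals here to the top strand with its 3' end pointing upstream.
The product is the template from position 60 through 96 (37 bp).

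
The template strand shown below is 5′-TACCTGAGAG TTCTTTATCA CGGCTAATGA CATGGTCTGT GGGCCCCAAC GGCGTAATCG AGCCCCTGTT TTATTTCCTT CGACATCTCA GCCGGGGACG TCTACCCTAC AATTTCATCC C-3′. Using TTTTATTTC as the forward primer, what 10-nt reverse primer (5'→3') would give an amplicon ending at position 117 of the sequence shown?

5'-TGAAATTGTA-3'

The forward primer binds at positions 69–77; the product's 3' end on the top strand is position 117.
The reverse primer anneals to the top strand over positions 108–117, i.e. to TACAATTTCA.
Its sequence written 5'→3' is the reverse complement: TGAAATTGTA.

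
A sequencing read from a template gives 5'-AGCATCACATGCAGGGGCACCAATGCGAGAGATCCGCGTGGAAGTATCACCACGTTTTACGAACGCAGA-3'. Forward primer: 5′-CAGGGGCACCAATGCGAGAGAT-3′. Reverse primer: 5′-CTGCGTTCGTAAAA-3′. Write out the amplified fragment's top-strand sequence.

5'-CAGGGGCACCAATGCGAGAGATCCGCGTGGAAGTATCACCACGTTTTACGAACGCAG-3'

The forward primer matches the template at positions 12–33.
The reverse primer's reverse complement is TTTTACGAACGCAG, which matches the template at positions 55–68.
The product is the template from position 12 through 68 (57 bp).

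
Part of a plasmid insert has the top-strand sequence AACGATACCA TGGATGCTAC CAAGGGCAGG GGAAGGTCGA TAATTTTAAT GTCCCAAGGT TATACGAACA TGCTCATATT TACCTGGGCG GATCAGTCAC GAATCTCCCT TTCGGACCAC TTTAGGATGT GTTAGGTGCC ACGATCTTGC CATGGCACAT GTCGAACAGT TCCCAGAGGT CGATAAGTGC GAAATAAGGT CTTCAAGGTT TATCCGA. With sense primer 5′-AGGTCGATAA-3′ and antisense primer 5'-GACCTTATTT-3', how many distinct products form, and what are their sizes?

Two products: 168 bp, 25 bp

The forward primer AGGTCGATAA matches the top strand at positions 34–43, 177–186.
The reverse primer's reverse complement is AAATAAGGTC, matching at positions 192–201.
Each forward site pairs with the reverse site to give a product ending at position 201: sizes 168, 25 bp.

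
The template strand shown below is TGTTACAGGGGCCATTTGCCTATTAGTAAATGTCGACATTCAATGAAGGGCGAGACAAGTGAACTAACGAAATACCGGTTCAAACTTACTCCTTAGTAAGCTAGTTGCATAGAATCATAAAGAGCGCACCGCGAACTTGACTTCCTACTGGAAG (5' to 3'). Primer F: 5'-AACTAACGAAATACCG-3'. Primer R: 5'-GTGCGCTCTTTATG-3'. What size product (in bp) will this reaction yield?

Scanning the template, AACTAACGAAATACCG occurs at positions 62–77; this primer anneals to the bottom strand there with its 3' end pointing downstream.
The reverse primer's reverse complement is CATAAAGAGCGCAC, which matches the template at positions 116–129.
The product runs from position 62 to position 129, so its length is 129 − 62 + 1 = 68 bp.

68 bp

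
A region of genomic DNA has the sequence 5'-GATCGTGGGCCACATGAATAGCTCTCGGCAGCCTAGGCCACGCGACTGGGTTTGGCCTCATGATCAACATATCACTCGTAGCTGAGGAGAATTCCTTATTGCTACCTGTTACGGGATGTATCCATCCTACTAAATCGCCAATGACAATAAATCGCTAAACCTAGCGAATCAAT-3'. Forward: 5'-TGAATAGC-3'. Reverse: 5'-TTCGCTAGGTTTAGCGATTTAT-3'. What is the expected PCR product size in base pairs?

154 bp

Scanning the template, TGAATAGC occurs at positions 15–22; this primer anneals to the bottom strand there with its 3' end pointing downstream.
Taking the reverse complement of TTCGCTAGGTTTAGCGATTTAT gives ATAAATCGCTAAACCTAGCGAA, found at positions 147–168 on the template; the primer anneals here to the top strand with its 3' end pointing upstream.
Amplicon spans positions 15–168: 154 bp.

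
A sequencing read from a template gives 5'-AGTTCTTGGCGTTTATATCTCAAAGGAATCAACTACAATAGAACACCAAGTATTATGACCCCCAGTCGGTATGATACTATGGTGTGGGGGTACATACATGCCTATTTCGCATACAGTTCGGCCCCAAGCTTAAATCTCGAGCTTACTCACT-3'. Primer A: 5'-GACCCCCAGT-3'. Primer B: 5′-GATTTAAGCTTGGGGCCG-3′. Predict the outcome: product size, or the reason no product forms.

Yes — an 80 bp product.

Primer A (GACCCCCAGT) matches the top strand at positions 57–66; it acts as a forward primer.
Primer B's reverse complement is CGGCCCCAAGCTTAAATC, matching the top strand at positions 119–136; it acts as a reverse primer.
The 3' ends face each other across positions 57–136, giving an 80 bp product.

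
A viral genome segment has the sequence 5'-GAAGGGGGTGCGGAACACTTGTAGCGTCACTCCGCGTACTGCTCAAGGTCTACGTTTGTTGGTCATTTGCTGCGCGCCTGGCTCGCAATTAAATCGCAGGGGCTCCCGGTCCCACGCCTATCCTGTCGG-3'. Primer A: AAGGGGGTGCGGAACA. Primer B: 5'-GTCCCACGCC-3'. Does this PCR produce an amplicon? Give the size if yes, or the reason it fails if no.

Primer A (AAGGGGGTGCGGAACA) matches the top strand at positions 2–17 (3' end points downstream).
Primer B (GTCCCACGCC) also matches the top strand directly, at positions 109–118 — its reverse complement GGCGTGGGAC is not present.
Both primers anneal to the bottom strand with 3' ends pointing the same way, so neither can prime synthesis back toward the other.

No product — both primers anneal to the same strand and extend in the same direction.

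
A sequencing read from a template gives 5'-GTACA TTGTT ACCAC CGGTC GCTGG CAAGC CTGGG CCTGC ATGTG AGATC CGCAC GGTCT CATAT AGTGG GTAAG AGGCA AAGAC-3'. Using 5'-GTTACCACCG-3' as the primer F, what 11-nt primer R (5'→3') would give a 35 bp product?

The forward primer binds at positions 8–17, so a 35 bp product ends at position 8 + 35 − 1 = 42.
The reverse primer anneals to the top strand over positions 32–42, i.e. to TGGGCCTGCAT.
Its sequence written 5'→3' is the reverse complement: ATGCAGGCCCA.

5'-ATGCAGGCCCA-3'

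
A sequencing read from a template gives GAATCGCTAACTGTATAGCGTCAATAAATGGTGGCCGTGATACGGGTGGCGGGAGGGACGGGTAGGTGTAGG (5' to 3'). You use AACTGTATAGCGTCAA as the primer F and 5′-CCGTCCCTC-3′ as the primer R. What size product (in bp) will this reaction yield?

Forward primer AACTGTATAGCGTCAA is found on the top strand at positions 9–24.
The reverse primer's reverse complement is GAGGGACGG, which matches the template at positions 53–61.
Amplicon spans positions 9–61: 53 bp.

53 bp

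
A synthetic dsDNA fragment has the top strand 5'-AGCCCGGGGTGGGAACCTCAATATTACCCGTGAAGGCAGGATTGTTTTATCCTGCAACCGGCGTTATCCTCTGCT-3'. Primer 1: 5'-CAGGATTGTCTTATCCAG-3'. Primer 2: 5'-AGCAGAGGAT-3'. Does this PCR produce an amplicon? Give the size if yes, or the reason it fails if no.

Primer 1 (CAGGATTGTCTTATCCAG) does not match the top strand, and its reverse complement CTGGATAAGACAATCCTG does not match either.
With no annealing site for primer 1, no amplification occurs.

No product — primer 1 has no binding site in the template.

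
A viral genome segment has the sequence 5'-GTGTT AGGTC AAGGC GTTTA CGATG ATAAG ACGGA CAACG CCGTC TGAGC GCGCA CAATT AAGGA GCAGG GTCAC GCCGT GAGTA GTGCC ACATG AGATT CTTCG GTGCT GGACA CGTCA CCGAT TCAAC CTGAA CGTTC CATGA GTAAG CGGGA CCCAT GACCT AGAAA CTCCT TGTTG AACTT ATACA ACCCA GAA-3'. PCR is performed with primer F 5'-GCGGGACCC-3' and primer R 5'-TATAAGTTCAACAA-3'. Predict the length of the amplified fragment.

39 bp

Scanning the template, GCGGGACCC occurs at positions 150–158; this primer anneals to the bottom strand there with its 3' end pointing downstream.
The reverse primer's reverse complement is TTGTTGAACTTATA, which matches the template at positions 175–188.
The product runs from position 150 to position 188, so its length is 188 − 150 + 1 = 39 bp.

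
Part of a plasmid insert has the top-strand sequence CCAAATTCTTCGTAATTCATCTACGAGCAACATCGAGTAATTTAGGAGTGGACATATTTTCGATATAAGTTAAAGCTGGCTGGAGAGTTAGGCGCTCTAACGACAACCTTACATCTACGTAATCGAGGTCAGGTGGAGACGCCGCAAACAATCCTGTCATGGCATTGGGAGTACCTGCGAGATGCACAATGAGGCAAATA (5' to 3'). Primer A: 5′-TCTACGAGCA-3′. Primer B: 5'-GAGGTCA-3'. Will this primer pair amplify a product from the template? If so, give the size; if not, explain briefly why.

Primer A (TCTACGAGCA) matches the top strand at positions 20–29 (3' end points downstream).
Primer B (GAGGTCA) also matches the top strand directly, at positions 125–131 — its reverse complement TGACCTC is not present.
Both primers anneal to the bottom strand with 3' ends pointing the same way, so neither can prime synthesis back toward the other.

No product — both primers anneal to the same strand and extend in the same direction.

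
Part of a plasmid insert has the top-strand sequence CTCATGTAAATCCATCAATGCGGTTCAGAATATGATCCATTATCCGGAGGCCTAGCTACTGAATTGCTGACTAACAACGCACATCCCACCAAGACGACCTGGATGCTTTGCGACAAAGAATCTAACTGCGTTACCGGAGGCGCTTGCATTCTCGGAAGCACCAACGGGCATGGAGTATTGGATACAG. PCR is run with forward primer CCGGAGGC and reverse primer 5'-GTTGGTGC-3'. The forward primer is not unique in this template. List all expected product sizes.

The forward primer CCGGAGGC matches the top strand at positions 44–51, 134–141.
The reverse primer's reverse complement is GCACCAAC, matching at positions 158–165.
Each forward site pairs with the reverse site to give a product ending at position 165: sizes 122, 32 bp.

122 bp, 32 bp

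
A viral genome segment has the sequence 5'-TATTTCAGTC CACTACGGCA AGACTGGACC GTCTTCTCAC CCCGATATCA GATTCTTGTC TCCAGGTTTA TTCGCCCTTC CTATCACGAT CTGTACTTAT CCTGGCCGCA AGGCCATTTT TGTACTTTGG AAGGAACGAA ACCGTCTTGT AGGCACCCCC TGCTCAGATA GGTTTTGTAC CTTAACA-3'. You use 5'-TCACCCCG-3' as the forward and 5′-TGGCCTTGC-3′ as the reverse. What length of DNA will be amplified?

80 bp

Scanning the template, TCACCCCG occurs at positions 37–44; this primer anneals to the bottom strand there with its 3' end pointing downstream.
Taking the reverse complement of TGGCCTTGC gives GCAAGGCCA, found at positions 108–116 on the template; the primer anneals here to the top strand with its 3' end pointing upstream.
Amplicon spans positions 37–116: 80 bp.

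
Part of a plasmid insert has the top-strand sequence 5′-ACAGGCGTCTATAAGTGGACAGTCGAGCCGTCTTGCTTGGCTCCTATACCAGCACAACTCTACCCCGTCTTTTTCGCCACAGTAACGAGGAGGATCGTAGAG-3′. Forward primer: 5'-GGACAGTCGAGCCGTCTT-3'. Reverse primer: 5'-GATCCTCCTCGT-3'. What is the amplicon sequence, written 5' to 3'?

5'-GGACAGTCGAGCCGTCTTGCTTGGCTCCTATACCAGCACAACTCTACCCCGTCTTTTTCGCCACAGTAACGAGGAGGATC-3'

The forward primer matches the template at positions 17–34.
The reverse primer's reverse complement is ACGAGGAGGATC, which matches the template at positions 85–96.
The product is the template from position 17 through 96 (80 bp).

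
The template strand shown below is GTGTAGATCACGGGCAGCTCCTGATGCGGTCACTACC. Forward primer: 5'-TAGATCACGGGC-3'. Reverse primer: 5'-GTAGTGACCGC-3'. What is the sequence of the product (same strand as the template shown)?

Scanning the template, TAGATCACGGGC occurs at positions 4–15; this primer anneals to the bottom strand there with its 3' end pointing downstream.
Reverse complement of the reverse primer: GCGGTCACTAC. This occurs on the top strand at positions 26–36.
The product is the template from position 4 through 36 (33 bp).

5'-TAGATCACGGGCAGCTCCTGATGCGGTCACTAC-3'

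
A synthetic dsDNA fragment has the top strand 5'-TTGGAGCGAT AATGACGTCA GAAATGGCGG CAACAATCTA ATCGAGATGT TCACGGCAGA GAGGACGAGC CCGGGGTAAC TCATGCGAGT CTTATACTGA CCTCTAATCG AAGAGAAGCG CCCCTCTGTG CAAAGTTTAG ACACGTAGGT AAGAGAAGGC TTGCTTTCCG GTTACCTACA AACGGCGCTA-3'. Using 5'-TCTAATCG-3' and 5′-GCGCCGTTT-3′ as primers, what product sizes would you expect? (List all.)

152 bp, 86 bp

The forward primer TCTAATCG matches the top strand at positions 37–44, 103–110.
The reverse primer's reverse complement is AAACGGCGC, matching at positions 180–188.
Each forward site pairs with the reverse site to give a product ending at position 188: sizes 152, 86 bp.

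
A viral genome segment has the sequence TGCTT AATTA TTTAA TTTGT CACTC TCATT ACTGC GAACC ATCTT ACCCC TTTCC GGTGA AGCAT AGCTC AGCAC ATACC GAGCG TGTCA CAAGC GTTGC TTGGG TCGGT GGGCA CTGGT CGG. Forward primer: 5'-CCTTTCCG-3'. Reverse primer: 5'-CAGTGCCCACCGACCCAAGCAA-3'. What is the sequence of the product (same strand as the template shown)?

The forward primer matches the template at positions 49–56.
Reverse complement of the reverse primer: TTGCTTGGGTCGGTGGGCACTG. This occurs on the top strand at positions 97–118.
The product is the template from position 49 through 118 (70 bp).

5'-CCTTTCCGGTGAAGCATAGCTCAGCACATACCGAGCGTGTCACAAGCGTTGCTTGGGTCGGTGGGCACTG-3'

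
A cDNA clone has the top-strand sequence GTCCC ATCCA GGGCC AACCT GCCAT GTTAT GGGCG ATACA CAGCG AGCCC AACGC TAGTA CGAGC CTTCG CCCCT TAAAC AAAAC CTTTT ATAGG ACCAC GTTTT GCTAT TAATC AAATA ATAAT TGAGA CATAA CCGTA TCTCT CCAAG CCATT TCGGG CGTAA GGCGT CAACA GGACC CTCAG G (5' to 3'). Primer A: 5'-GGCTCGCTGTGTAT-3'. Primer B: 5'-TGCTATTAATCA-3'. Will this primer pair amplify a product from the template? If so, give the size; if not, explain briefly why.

No product — the primers' 3' ends point away from each other.

Primer A (GGCTCGCTGTGTAT) has reverse complement ATACACAGCGAGCC, which matches the top strand at positions 36–49; primer A anneals to the top strand there with its 3' end pointing upstream toward position 36.
Primer B (TGCTATTAATCA) matches the top strand directly at positions 105–116; it anneals to the bottom strand with its 3' end pointing downstream toward position 116.
The 3' ends diverge (primer A extends toward position 1, primer B toward position 186), so the primers never converge on a shared product.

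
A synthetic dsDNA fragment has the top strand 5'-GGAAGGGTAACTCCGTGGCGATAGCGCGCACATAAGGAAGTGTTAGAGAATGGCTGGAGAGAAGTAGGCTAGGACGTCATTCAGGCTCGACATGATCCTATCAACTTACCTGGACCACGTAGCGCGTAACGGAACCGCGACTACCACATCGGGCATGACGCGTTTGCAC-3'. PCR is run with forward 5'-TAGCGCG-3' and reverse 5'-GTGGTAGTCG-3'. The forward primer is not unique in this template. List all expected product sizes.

The forward primer TAGCGCG matches the top strand at positions 22–28, 120–126.
The reverse primer's reverse complement is CGACTACCAC, matching at positions 138–147.
Each forward site pairs with the reverse site to give a product ending at position 147: sizes 126, 28 bp.

126 bp, 28 bp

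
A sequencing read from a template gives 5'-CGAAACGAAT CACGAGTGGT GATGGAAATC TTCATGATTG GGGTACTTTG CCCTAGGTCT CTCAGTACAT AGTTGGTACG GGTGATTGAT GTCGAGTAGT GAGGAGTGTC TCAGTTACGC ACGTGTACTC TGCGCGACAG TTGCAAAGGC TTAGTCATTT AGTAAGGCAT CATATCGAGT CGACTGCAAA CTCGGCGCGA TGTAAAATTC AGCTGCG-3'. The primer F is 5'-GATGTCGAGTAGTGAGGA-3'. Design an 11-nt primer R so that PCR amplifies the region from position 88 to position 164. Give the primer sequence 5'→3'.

5'-TACTAAATGAC-3'

The product's 3' end on the top strand is position 164.
The reverse primer anneals to the top strand over positions 154–164, i.e. to GTCATTTAGTA.
Its sequence written 5'→3' is the reverse complement: TACTAAATGAC.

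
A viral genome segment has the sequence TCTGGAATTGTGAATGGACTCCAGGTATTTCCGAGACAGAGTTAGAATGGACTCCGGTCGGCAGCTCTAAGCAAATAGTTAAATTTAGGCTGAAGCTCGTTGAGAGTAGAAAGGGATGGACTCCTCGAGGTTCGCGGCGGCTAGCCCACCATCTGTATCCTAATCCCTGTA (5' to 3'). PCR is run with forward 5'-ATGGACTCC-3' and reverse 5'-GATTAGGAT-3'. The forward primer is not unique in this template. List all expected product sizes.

152 bp, 119 bp, 50 bp

The forward primer ATGGACTCC matches the top strand at positions 14–22, 47–55, 116–124.
The reverse primer's reverse complement is ATCCTAATC, matching at positions 157–165.
Each forward site pairs with the reverse site to give a product ending at position 165: sizes 152, 119, 50 bp.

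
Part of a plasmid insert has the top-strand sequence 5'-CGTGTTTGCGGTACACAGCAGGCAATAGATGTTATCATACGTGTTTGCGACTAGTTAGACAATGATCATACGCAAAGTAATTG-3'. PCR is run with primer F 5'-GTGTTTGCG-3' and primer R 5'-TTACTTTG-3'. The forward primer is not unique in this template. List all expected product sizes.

The forward primer GTGTTTGCG matches the top strand at positions 2–10, 41–49.
The reverse primer's reverse complement is CAAAGTAA, matching at positions 73–80.
Each forward site pairs with the reverse site to give a product ending at position 80: sizes 79, 40 bp.

79 bp, 40 bp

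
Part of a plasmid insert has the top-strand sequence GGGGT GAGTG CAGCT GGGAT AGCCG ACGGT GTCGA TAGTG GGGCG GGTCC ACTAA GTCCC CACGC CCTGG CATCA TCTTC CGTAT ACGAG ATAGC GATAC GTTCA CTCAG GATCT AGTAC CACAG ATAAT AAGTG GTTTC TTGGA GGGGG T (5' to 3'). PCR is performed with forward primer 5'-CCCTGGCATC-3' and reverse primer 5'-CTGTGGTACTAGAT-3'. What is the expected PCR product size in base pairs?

Scanning the template, CCCTGGCATC occurs at positions 65–74; this primer anneals to the bottom strand there with its 3' end pointing downstream.
Taking the reverse complement of CTGTGGTACTAGAT gives ATCTAGTACCACAG, found at positions 112–125 on the template; the primer anneals here to the top strand with its 3' end pointing upstream.
Product length = (reverse-primer end) − (forward-primer start) + 1 = 125 − 65 + 1 = 61 bp.

61 bp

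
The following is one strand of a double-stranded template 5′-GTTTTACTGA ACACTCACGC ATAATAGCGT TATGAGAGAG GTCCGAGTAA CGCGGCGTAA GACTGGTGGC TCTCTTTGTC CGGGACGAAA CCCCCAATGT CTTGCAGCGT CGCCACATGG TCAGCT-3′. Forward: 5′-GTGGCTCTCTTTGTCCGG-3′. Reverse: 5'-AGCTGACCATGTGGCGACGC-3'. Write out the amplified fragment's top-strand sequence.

Forward primer GTGGCTCTCTTTGTCCGG is found on the top strand at positions 66–83.
Reverse complement of the reverse primer: GCGTCGCCACATGGTCAGCT. This occurs on the top strand at positions 107–126.
The product is the template from position 66 through 126 (61 bp).

5'-GTGGCTCTCTTTGTCCGGGACGAAACCCCCAATGTCTTGCAGCGTCGCCACATGGTCAGCT-3'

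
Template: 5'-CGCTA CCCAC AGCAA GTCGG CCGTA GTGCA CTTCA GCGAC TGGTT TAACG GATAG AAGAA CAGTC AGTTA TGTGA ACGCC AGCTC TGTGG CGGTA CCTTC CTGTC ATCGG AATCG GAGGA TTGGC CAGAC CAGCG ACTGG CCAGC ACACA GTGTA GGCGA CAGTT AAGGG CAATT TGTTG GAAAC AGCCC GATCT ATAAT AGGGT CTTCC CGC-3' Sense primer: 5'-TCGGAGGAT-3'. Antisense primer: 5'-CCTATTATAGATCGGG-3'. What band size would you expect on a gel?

Scanning the template, TCGGAGGAT occurs at positions 113–121; this primer anneals to the bottom strand there with its 3' end pointing downstream.
The reverse primer's reverse complement is CCCGATCTATAATAGG, which matches the template at positions 188–203.
Product length = (reverse-primer end) − (forward-primer start) + 1 = 203 − 113 + 1 = 91 bp.

91 bp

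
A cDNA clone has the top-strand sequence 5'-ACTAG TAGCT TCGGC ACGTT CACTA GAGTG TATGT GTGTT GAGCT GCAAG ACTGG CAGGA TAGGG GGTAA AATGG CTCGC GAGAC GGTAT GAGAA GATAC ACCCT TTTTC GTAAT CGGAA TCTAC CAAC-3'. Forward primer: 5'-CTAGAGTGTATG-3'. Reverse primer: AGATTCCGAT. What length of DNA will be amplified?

The forward primer matches the template at positions 23–34.
The reverse primer's reverse complement is ATCGGAATCT, which matches the template at positions 114–123.
Product length = (reverse-primer end) − (forward-primer start) + 1 = 123 − 23 + 1 = 101 bp.

101 bp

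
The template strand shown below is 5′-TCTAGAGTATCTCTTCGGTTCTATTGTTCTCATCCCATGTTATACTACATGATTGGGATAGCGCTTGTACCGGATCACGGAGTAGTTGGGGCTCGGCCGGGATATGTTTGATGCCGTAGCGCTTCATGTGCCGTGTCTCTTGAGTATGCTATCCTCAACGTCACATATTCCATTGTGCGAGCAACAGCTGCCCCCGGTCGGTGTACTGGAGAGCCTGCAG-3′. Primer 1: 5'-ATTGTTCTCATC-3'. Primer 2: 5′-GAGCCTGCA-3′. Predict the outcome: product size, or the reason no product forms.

Primer 1 (ATTGTTCTCATC) matches the top strand at positions 23–34 (3' end points downstream).
Primer 2 (GAGCCTGCA) also matches the top strand directly, at positions 211–219 — its reverse complement TGCAGGCTC is not present.
Both primers anneal to the bottom strand with 3' ends pointing the same way, so neither can prime synthesis back toward the other.

No product — both primers anneal to the same strand and extend in the same direction.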